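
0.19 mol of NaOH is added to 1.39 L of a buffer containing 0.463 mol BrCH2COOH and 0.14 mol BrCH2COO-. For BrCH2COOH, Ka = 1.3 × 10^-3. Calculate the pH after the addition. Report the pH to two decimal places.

After neutralization: n(BrCH2COOH) = 0.273 mol, n(BrCH2COO-) = 0.33 mol.
pKa = −log(1.3 × 10^-3) = 2.886
pH = pKa + log([A⁻]/[HA]) = 2.886 + log(0.33/0.273) = 2.886 +0.082

pH = 2.97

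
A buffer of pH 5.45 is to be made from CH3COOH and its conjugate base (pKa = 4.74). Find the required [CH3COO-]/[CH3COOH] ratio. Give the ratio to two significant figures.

pH = pKa + log(r) ⇒ log(r) = 5.45 − 4.74 = +0.71
r = [CH3COO-]/[CH3COOH] = 10^(+0.71) = 5.13

ratio = 5.1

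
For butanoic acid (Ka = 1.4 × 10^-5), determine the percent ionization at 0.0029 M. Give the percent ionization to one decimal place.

6.7%

CH3(CH2)2COOH ⇌ CH3(CH2)2COO- + H+; let x = [H+] at equilibrium.
Ka = x²/(C₀ − x); solving the quadratic gives x = 1.95 × 10^-4 M.
Fraction ionized = 1.95 × 10^-4 / 0.0029 = 0.0672 → 6.7%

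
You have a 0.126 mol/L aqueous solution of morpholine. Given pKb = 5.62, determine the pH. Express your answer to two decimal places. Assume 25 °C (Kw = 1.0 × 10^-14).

pH = 10.74

C4H8ONH + H2O ⇌ C4H8ONH2+ + OH-
Kb = 10^(−5.62) = 2.40 × 10^-6
From the ICE table, Kb = [OH-]²/(0.126 − [OH-]) = 2.40 × 10^-6.
Assume [OH-] ≪ 0.126: [OH-] ≈ √(2.40 × 10^-6 × 0.126) = 5.50 × 10^-4 M
Check: 0.44% ionized — well under 5%, approximation valid.
pOH = −log(5.50 × 10^-4) = 3.26; pH = 14.00 − 3.26 = 10.74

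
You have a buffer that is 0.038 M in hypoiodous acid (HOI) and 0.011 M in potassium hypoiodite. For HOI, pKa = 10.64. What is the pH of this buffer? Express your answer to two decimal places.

pH = pKa + log([A⁻]/[HA]) = 10.64 + log(0.011/0.038)
pH = 10.64 + (-0.538) = 10.10

pH = 10.10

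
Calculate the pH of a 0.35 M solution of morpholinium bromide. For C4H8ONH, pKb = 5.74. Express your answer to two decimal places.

C4H8ONH2+ is the conjugate acid of the weak base C4H8ONH.
Kb = 10^(−5.74) = 1.82 × 10^-6
Ka = Kw/Kb = 1.0×10^-14 / 1.82 × 10^-6 = 5.49 × 10^-9
Ka = [H+]²/(0.35 − [H+]) = 5.49 × 10^-9
Assume [H+] ≪ 0.35: [H+] ≈ √(5.49 × 10^-9 × 0.35) = 4.38 × 10^-5 M
pH = −log(4.38 × 10^-5) = 4.36

pH = 4.36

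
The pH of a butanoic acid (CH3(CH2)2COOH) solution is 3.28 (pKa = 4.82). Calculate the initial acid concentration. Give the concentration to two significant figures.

C₀ = 1.9 × 10^-2 M

[H+] = 10^(-3.28) = 5.25 × 10^-4 M = x
Ka = 10^(−4.82) = 1.51 × 10^-5
Ka = x²/(C₀ − x) ⇒ C₀ = x + x²/Ka
C₀ = 5.25 × 10^-4 + (5.25 × 10^-4)²/(1.51 × 10^-5) = 1.88 × 10^-2 M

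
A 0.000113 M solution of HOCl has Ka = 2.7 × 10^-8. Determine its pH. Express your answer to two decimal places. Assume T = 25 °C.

HOCl ⇌ OCl- + H+
From the ICE table, Ka = [H+]²/(0.000113 − [H+]) = 2.7 × 10^-8.
Neglecting [H+] in the denominator: [H+] = √(2.7 × 10^-8 × 0.000113) = 1.75 × 10^-6 M
Check: 1.5% ionized — well under 5%, approximation valid.
pH = −log(1.75 × 10^-6) = 5.76

pH = 5.76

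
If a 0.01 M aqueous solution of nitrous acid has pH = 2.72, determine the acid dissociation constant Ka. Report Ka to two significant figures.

Ka = 4.5 × 10^-4

[H+] = 10^(-2.72) = 1.91 × 10^-3 M
At equilibrium [HA] = 0.01 − 1.91 × 10^-3 = 8.09 × 10^-3 M
Ka = [H+][A-]/[HA] = (1.91 × 10^-3)² / 8.09 × 10^-3 = 4.5 × 10^-4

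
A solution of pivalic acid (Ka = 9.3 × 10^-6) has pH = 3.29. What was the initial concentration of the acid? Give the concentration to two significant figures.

C₀ = 2.9 × 10^-2 M

[H+] = 10^(-3.29) = 5.13 × 10^-4 M = x
Ka = x²/(C₀ − x) ⇒ C₀ = x + x²/Ka
C₀ = 5.13 × 10^-4 + (5.13 × 10^-4)²/(9.3 × 10^-6) = 2.88 × 10^-2 M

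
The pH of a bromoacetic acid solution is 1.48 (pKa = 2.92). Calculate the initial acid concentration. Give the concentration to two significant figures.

C₀ = 9.5 × 10^-1 M

[H+] = 10^(-1.48) = 3.31 × 10^-2 M = x
Ka = 10^(−2.92) = 1.20 × 10^-3
Ka = x²/(C₀ − x) ⇒ C₀ = x + x²/Ka
C₀ = 3.31 × 10^-2 + (3.31 × 10^-2)²/(1.20 × 10^-3) = 9.46 × 10^-1 M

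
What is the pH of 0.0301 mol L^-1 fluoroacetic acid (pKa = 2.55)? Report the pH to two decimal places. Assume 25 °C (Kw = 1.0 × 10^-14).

pH = 2.10

FCH2COOH ⇌ FCH2COO- + H+
Ka = 10^(−2.55) = 2.82 × 10^-3
Ka = x²/(0.0301 − x) = 2.82 × 10^-3
Here C₀/Ka ≈ 10.7, so the small-x approximation fails. Use the quadratic:
x = [−0.00282 + √(0.00282² + 0.00034)]/2 = 7.91 × 10^-3 M
pH = −log(7.91 × 10^-3) = 2.10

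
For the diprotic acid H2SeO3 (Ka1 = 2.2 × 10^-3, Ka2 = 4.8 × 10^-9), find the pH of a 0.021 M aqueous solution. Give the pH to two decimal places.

pH = 2.24

Since Ka1 ≫ Ka2, the first ionization dominates [H+].
Ka1 = x²/(0.021 − x) = 2.2 × 10^-3
Solving the quadratic: x = (−Ka1 + √(Ka1² + 4·Ka1·C₀))/2 = 5.79 × 10^-3 M
pH = −log(5.79 × 10^-3) = 2.24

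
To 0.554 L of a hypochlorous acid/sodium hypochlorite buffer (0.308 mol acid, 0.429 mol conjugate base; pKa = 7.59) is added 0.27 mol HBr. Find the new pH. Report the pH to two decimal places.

After neutralization: n(HOCl) = 0.578 mol, n(OCl-) = 0.159 mol.
pH = pKa + log(n_OCl-/n_HOCl) = 7.59 + log(0.159/0.578) = 7.59 + (-0.561)

pH = 7.03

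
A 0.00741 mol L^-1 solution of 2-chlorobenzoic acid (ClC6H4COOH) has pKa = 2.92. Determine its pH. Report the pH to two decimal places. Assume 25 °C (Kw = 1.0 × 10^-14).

ClC6H4COOH ⇌ ClC6H4COO- + H+
Ka = 10^(−2.92) = 1.20 × 10^-3
Ka = [H+]²/(0.00741 − [H+]) = 1.20 × 10^-3
[H+] is not negligible relative to C₀; solve [H+]² + 0.0012·[H+] − 8.89e-06 = 0.
[H+] = [−0.0012 + √(0.0012² + 3.56e-05)]/2 = 2.44 × 10^-3 M
pH = −log(2.44 × 10^-3) = 2.61

pH = 2.61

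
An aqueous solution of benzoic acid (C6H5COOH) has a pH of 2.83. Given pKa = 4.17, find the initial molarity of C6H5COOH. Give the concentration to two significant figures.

[H+] = 10^(-2.83) = 1.48 × 10^-3 M = x
Ka = 10^(−4.17) = 6.76 × 10^-5
Ka = x²/(C₀ − x) ⇒ C₀ = x + x²/Ka
C₀ = 1.48 × 10^-3 + (1.48 × 10^-3)²/(6.76 × 10^-5) = 3.39 × 10^-2 M

C₀ = 3.4 × 10^-2 M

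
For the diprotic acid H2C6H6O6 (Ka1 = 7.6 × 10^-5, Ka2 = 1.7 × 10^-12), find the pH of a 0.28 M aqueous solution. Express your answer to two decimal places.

Since Ka1 ≫ Ka2, the first ionization dominates [H+].
Ka1 = x²/(0.28 − x) = 7.6 × 10^-5
x ≈ √(7.6 × 10^-5 × 0.28) = 4.61 × 10^-3 M
pH = −log(4.61 × 10^-3) = 2.34

pH = 2.34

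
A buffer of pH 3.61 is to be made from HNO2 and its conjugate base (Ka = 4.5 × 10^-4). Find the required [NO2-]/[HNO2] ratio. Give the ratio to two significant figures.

pKa = -log(4.5 × 10^-4) = 3.347
pH = pKa + log(r) ⇒ log(r) = 3.61 − 3.347 = +0.263
r = [NO2-]/[HNO2] = 10^(+0.263) = 1.83

ratio = 1.8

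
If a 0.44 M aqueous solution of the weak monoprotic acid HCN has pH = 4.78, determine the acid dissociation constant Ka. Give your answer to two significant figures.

[H+] = 10^(-4.78) = 1.66 × 10^-5 M
At equilibrium [HA] = 0.44 − 1.66 × 10^-5 = 4.40 × 10^-1 M
Ka = [H+][A-]/[HA] = (1.66 × 10^-5)² / 4.40 × 10^-1 = 6.3 × 10^-10

Ka = 6.3 × 10^-10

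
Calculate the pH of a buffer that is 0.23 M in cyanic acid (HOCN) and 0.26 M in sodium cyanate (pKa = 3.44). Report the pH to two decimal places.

pH = 3.49

Using pH = pKa + log([base]/[acid]) with [base]/[acid] = 0.26/0.23:
pH = 3.44 + (+0.053) = 3.49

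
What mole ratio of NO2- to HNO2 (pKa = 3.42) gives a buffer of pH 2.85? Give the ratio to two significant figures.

ratio = 0.27

pH = pKa + log(r) ⇒ log(r) = 2.85 − 3.42 = -0.57
r = [NO2-]/[HNO2] = 10^(-0.57) = 0.269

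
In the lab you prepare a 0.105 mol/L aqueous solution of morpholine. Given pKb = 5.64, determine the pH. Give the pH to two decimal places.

C4H8ONH + H2O ⇌ C4H8ONH2+ + OH-
Kb = 10^(−5.64) = 2.29 × 10^-6
Kb = [OH-]²/(0.105 − [OH-]) = 2.29 × 10^-6
Neglecting [OH-] in the denominator: [OH-] = √(2.29 × 10^-6 × 0.105) = 4.90 × 10^-4 M
pOH = −log(4.90 × 10^-4) = 3.31; pH = 14.00 − 3.31 = 10.69

pH = 10.69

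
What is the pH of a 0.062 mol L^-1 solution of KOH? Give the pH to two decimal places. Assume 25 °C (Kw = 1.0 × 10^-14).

pH = 12.79

KOH is a strong base; [OH-] = 0.062 M.
pOH = -log(0.062) = 1.21
pH = 14.00 - 1.21 = 12.79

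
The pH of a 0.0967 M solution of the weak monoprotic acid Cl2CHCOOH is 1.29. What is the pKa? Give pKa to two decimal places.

pKa = 1.24

[H+] = 10^(-1.29) = 5.13 × 10^-2 M
At equilibrium [HA] = 0.0967 − 5.13 × 10^-2 = 4.54 × 10^-2 M
Ka = [H+][A-]/[HA] = (5.13 × 10^-2)² / 4.54 × 10^-2 = 5.80 × 10^-2
pKa = -log(5.80 × 10^-2) = 1.24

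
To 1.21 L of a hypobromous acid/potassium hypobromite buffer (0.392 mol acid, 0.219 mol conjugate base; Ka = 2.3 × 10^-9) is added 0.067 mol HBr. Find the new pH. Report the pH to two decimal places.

pH = 8.16

Added H+ converts OBr- to HOBr: HOBr → 0.459 mol, OBr- → 0.152 mol.
pKa = −log(2.3 × 10^-9) = 8.638
pH = pKa + log([A⁻]/[HA]) = 8.638 + log(0.152/0.459) = 8.638 -0.480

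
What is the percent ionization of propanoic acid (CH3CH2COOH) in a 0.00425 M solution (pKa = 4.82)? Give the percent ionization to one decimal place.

5.8%

CH3CH2COOH ⇌ CH3CH2COO- + H+; let x = [H+] at equilibrium.
Ka = 10^(−4.82) = 1.51 × 10^-5
Solve x² + 1.51e-05x − 6.42e-08 = 0 → x = 2.46 × 10^-4 M
% ionization = x/C₀ × 100% = 2.46 × 10^-4/0.00425 × 100% = 5.8%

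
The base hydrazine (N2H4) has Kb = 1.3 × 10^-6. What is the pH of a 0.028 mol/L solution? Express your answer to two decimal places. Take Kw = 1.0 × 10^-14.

N2H4 + H2O ⇌ N2H5+ + OH-
Let x = [OH-] at equilibrium. Kb = x²/(0.028 − x).
Since Kb ≪ C₀, x ≈ √(Kb·C₀) = 1.91 × 10^-4 M.
(x/C₀ = 0.68% < 5%, so the approximation holds.)
pOH = −log(1.91 × 10^-4) = 3.72; pH = 14.00 − 3.72 = 10.28

pH = 10.28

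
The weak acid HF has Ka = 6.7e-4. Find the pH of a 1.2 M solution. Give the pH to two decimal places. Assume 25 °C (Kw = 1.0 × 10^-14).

HF ⇌ F- + H+
From the ICE table, Ka = x²/(1.2 − x) = 6.7 × 10^-4.
Since Ka ≪ C₀, x ≈ √(Ka·C₀) = 2.84 × 10^-2 M.
(x/C₀ = 2.4% < 5%, so the approximation holds.)
pH = −log(2.84 × 10^-2) = 1.55

pH = 1.55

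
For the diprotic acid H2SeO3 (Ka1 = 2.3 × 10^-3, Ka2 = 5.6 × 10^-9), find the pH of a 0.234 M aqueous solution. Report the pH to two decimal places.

pH = 1.66

Since Ka1 ≫ Ka2, the first ionization dominates [H+].
Ka1 = x²/(0.234 − x) = 2.3 × 10^-3
Solving the quadratic: x = (−Ka1 + √(Ka1² + 4·Ka1·C₀))/2 = 2.21 × 10^-2 M
pH = −log(2.21 × 10^-2) = 1.66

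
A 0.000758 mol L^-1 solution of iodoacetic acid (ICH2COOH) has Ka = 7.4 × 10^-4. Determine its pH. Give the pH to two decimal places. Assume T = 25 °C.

ICH2COOH ⇌ ICH2COO- + H+
Ka = x²/(0.000758 − x) = 7.4 × 10^-4
The 5% rule fails; solving x² + Ka·x − Ka·C₀ = 0 exactly:
x = (−Ka + √(Ka² + 4·Ka·C₀))/2 = 4.65 × 10^-4 M
pH = −log(4.65 × 10^-4) = 3.33

pH = 3.33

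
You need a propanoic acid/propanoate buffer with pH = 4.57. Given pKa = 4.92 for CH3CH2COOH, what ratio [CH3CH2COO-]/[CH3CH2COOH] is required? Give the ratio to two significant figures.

ratio = 0.45

pH = pKa + log(r) ⇒ log(r) = 4.57 − 4.92 = -0.35
r = [CH3CH2COO-]/[CH3CH2COOH] = 10^(-0.35) = 0.447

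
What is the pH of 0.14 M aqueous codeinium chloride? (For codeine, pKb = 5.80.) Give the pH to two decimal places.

pH = 4.53

C18H22NO3+ is the conjugate acid of the weak base C18H21NO3.
Kb = 10^(−5.80) = 1.58 × 10^-6
Ka = Kw/Kb = 1.0×10^-14 / 1.58 × 10^-6 = 6.33 × 10^-9
Let x = [H+] at equilibrium. Ka = x²/(0.14 − x).
Neglecting x in the denominator: x = √(6.33 × 10^-9 × 0.14) = 2.98 × 10^-5 M
(x/C₀ = 0.021% < 5%, so the approximation holds.)
pH = −log(2.98 × 10^-5) = 4.53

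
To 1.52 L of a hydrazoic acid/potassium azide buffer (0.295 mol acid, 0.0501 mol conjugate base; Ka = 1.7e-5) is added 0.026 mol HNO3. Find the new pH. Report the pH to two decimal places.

Added H+ converts N3- to HN3: HN3 → 0.321 mol, N3- → 0.0241 mol.
pKa = −log(1.7 × 10^-5) = 4.770
Henderson–Hasselbalch with mole ratio 0.0241/0.321: pH = 4.770 + (-1.124)

pH = 3.65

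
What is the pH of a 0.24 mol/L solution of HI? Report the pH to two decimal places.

pH = 0.62

HI is a strong acid and dissociates completely, so [H+] = 0.24 M.
pH = -log(0.24) = 0.62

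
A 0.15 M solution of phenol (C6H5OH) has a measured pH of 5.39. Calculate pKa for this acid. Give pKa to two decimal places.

[H+] = 10^(-5.39) = 4.07 × 10^-6 M
At equilibrium [HA] = 0.15 − 4.07 × 10^-6 = 1.50 × 10^-1 M
Ka = [H+][A-]/[HA] = (4.07 × 10^-6)² / 1.50 × 10^-1 = 1.10 × 10^-10
pKa = -log(1.10 × 10^-10) = 9.96

pKa = 9.96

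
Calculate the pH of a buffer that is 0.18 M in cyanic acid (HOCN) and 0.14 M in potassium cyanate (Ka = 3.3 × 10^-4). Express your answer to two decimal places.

pKa = −log(3.3 × 10^-4) = 3.481
pH = pKa + log([A⁻]/[HA]) = 3.481 + log(0.14/0.18)
pH = 3.481 + (-0.109) = 3.37

pH = 3.37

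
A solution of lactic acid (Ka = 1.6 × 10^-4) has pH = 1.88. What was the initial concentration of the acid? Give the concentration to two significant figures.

[H+] = 10^(-1.88) = 1.32 × 10^-2 M = x
Ka = x²/(C₀ − x) ⇒ C₀ = x + x²/Ka
C₀ = 1.32 × 10^-2 + (1.32 × 10^-2)²/(1.6 × 10^-4) = 1.10 M

C₀ = 1.1 M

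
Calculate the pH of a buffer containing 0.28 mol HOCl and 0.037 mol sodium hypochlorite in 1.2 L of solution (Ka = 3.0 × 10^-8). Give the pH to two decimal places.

pKa = −log(3.0 × 10^-8) = 7.523
Henderson–Hasselbalch: pH = pKa + log([OCl-]/[HOCl]) = 7.523 + log(0.037/0.28)
pH = 7.523 + (-0.879) = 6.64

pH = 6.64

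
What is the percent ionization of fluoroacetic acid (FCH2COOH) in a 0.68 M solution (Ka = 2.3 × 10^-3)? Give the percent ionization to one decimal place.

5.6%

FCH2COOH ⇌ FCH2COO- + H+; let x = [H+] at equilibrium.
Solve x² + 0.0023x − 0.00156 = 0 → x = 3.84 × 10^-2 M
Fraction ionized = 3.84 × 10^-2 / 0.68 = 0.0565 → 5.6%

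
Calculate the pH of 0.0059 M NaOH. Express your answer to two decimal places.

NaOH is a strong base; [OH-] = 0.0059 M.
pOH = -log(0.0059) = 2.23
pH = 14.00 - 2.23 = 11.77

pH = 11.77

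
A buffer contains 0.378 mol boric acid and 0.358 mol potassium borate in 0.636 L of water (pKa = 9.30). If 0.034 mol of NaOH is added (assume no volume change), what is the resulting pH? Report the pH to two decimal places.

OH- converts B(OH)3 to B(OH)4-: B(OH)3 → 0.344 mol, B(OH)4- → 0.392 mol.
pH = pKa + log([A⁻]/[HA]) = 9.30 + log(0.392/0.344) = 9.30 +0.057

pH = 9.36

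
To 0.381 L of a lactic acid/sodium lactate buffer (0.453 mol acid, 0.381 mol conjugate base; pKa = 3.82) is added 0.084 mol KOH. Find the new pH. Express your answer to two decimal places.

pH = 3.92

OH- converts CH3CH(OH)COOH to CH3CH(OH)COO-: CH3CH(OH)COOH → 0.369 mol, CH3CH(OH)COO- → 0.465 mol.
pH = pKa + log(n_CH3CH(OH)COO-/n_CH3CH(OH)COOH) = 3.82 + log(0.465/0.369) = 3.82 + (+0.100)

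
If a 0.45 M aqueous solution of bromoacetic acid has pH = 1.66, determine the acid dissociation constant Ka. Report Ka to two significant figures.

Ka = 1.1 × 10^-3

[H+] = 10^(-1.66) = 2.19 × 10^-2 M
At equilibrium [HA] = 0.45 − 2.19 × 10^-2 = 4.28 × 10^-1 M
Ka = [H+][A-]/[HA] = (2.19 × 10^-2)² / 4.28 × 10^-1 = 1.1 × 10^-3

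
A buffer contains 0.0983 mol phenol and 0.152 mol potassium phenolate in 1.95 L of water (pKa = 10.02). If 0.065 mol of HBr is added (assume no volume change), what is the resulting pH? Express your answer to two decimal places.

After neutralization: n(C6H5OH) = 0.163 mol, n(C6H5O-) = 0.087 mol.
pH = pKa + log([A⁻]/[HA]) = 10.02 + log(0.087/0.163) = 10.02 -0.273

pH = 9.75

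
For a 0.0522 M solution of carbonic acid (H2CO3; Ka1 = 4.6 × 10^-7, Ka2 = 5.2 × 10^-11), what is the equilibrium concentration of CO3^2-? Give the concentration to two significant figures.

5.2 × 10^-11 M

First ionization gives [H+] ≈ [HCO3-] = 1.55 × 10^-4 M.
Second step: Ka2 = [H+][CO3^2-]/[HCO3-] ≈ [CO3^2-] (since [H+] ≈ [HCO3-]).
So [CO3^2-] ≈ Ka2.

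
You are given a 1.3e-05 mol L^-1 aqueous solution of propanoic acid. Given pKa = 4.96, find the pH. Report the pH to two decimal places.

CH3CH2COOH ⇌ CH3CH2COO- + H+
Ka = 10^(−4.96) = 1.10 × 10^-5
From the ICE table, Ka = x²/(1.3e-05 − x) = 1.10 × 10^-5.
Here C₀/Ka ≈ 1.18, so the small-x approximation fails. Use the quadratic:
x = (−Ka + √(Ka² + 4·Ka·C₀))/2 = 7.66 × 10^-6 M
pH = −log(7.66 × 10^-6) = 5.12

pH = 5.12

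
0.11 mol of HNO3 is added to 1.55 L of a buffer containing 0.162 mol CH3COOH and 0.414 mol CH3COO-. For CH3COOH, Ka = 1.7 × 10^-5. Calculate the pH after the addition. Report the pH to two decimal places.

After neutralization: n(CH3COOH) = 0.272 mol, n(CH3COO-) = 0.304 mol.
pKa = −log(1.7 × 10^-5) = 4.770
Henderson–Hasselbalch with mole ratio 0.304/0.272: pH = 4.770 + (+0.048)

pH = 4.82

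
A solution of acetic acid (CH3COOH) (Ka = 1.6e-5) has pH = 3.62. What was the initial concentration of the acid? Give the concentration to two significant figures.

C₀ = 3.8 × 10^-3 M

[H+] = 10^(-3.62) = 2.40 × 10^-4 M = x
Ka = x²/(C₀ − x) ⇒ C₀ = x + x²/Ka
C₀ = 2.40 × 10^-4 + (2.40 × 10^-4)²/(1.6 × 10^-5) = 3.84 × 10^-3 M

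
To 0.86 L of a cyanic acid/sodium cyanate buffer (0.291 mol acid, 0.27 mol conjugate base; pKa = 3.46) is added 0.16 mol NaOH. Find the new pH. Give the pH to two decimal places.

After neutralization: n(HOCN) = 0.131 mol, n(OCN-) = 0.43 mol.
pH = pKa + log(n_OCN-/n_HOCN) = 3.46 + log(0.43/0.131) = 3.46 + (+0.516)

pH = 3.98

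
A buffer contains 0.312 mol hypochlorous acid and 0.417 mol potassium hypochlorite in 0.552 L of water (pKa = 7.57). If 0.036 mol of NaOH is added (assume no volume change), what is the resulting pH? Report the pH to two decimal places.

pH = 7.79

OH- converts HOCl to OCl-: HOCl → 0.276 mol, OCl- → 0.453 mol.
pH = pKa + log(n_OCl-/n_HOCl) = 7.57 + log(0.453/0.276) = 7.57 + (+0.215)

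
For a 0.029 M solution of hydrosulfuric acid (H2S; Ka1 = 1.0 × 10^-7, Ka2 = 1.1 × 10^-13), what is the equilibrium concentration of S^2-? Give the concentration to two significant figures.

First ionization gives [H+] ≈ [HS-] = 5.39 × 10^-5 M.
Second step: Ka2 = [H+][S^2-]/[HS-] ≈ [S^2-] (since [H+] ≈ [HS-]).
So [S^2-] ≈ Ka2.

1.1 × 10^-13 M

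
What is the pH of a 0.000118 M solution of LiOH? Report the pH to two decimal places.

LiOH is a strong base; [OH-] = 0.000118 M.
pOH = -log(0.000118) = 3.93
pH = 14.00 - 3.93 = 10.07

pH = 10.07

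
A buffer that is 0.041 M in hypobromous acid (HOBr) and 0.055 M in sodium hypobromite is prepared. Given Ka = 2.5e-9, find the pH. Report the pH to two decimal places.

pKa = −log(2.5 × 10^-9) = 8.602
pH = pKa + log([A⁻]/[HA]) = 8.602 + log(0.055/0.041)
pH = 8.602 + (+0.128) = 8.73

pH = 8.73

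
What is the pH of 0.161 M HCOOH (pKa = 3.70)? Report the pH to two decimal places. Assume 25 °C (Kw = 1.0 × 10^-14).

HCOOH ⇌ HCOO- + H+
Ka = 10^(−3.70) = 2.00 × 10^-4
Let x = [H+] at equilibrium. Ka = x²/(0.161 − x).
Assume x ≪ 0.161: x ≈ √(2.00 × 10^-4 × 0.161) = 5.67 × 10^-3 M
pH = −log(5.67 × 10^-3) = 2.25

pH = 2.25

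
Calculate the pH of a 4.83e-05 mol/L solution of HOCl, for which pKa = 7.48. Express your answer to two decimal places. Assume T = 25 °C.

pH = 5.90

HOCl ⇌ OCl- + H+
Ka = 10^(−7.48) = 3.31 × 10^-8
From the ICE table, Ka = [H+]²/(4.83e-05 − [H+]) = 3.31 × 10^-8.
Assume [H+] ≪ 4.83e-05: [H+] ≈ √(3.31 × 10^-8 × 4.83e-05) = 1.26 × 10^-6 M
pH = −log[H+] = −log(1.26 × 10^-6) = 5.90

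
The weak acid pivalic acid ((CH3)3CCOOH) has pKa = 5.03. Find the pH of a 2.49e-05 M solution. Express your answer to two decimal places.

pH = 4.95

(CH3)3CCOOH ⇌ (CH3)3CCOO- + H+
Ka = 10^(−5.03) = 9.33 × 10^-6
From the ICE table, Ka = [H+]²/(2.49e-05 − [H+]) = 9.33 × 10^-6.
The 5% rule fails; solving [H+]² + Ka·[H+] − Ka·C₀ = 0 exactly:
[H+] = [−9.33e-06 + √(9.33e-06² + 9.29e-10)]/2 = 1.13 × 10^-5 M
pH = −log[H+] = −log(1.13 × 10^-5) = 4.95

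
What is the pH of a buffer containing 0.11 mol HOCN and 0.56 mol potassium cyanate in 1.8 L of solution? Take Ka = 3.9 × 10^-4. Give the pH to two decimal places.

pKa = −log(3.9 × 10^-4) = 3.409
Using pH = pKa + log([base]/[acid]) with [base]/[acid] = 0.56/0.11:
pH = 3.409 + (+0.707) = 4.12

pH = 4.12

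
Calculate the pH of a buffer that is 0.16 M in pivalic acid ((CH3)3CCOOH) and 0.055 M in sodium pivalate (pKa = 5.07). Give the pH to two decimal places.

pH = 4.61

Using pH = pKa + log([base]/[acid]) with [base]/[acid] = 0.055/0.16:
pH = 5.07 + (-0.464) = 4.61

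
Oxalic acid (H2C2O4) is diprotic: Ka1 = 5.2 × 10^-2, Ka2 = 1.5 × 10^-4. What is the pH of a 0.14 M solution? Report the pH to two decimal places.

Ka1 ≫ Ka2, so treat the first dissociation as the only significant source of H+.
Ka1 = x²/(0.14 − x) = 5.2 × 10^-2
Solving the quadratic: x = (−Ka1 + √(Ka1² + 4·Ka1·C₀))/2 = 6.32 × 10^-2 M
pH = −log(6.32 × 10^-2) = 1.20

pH = 1.20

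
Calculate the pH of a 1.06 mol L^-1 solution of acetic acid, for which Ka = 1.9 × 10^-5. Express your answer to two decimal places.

CH3COOH ⇌ CH3COO- + H+
Let x = [H+] at equilibrium. Ka = x²/(1.06 − x).
Neglecting x in the denominator: x = √(1.9 × 10^-5 × 1.06) = 4.49 × 10^-3 M
(x/C₀ = 0.42% < 5%, so the approximation holds.)
pH = −log(4.49 × 10^-3) = 2.35

pH = 2.35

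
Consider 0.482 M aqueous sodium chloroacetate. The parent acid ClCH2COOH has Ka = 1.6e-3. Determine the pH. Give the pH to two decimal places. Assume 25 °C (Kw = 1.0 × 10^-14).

ClCH2COO- is the conjugate base of the weak acid ClCH2COOH.
Kb = Kw/Ka = 1.0×10^-14 / 1.6 × 10^-3 = 6.25 × 10^-12
Kb = x²/(0.482 − x) = 6.25 × 10^-12
Neglecting x in the denominator: x = √(6.25 × 10^-12 × 0.482) = 1.74 × 10^-6 M
Check: 0.00036% ionized — well under 5%, approximation valid.
pOH = −log(1.74 × 10^-6) = 5.76; pH = 14.00 − 5.76 = 8.24

pH = 8.24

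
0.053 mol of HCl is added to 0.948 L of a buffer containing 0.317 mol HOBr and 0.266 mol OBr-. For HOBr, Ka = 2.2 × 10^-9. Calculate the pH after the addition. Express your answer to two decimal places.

pH = 8.42

Added H+ converts OBr- to HOBr: HOBr → 0.37 mol, OBr- → 0.213 mol.
pKa = −log(2.2 × 10^-9) = 8.658
pH = pKa + log(n_OBr-/n_HOBr) = 8.658 + log(0.213/0.37) = 8.658 + (-0.240)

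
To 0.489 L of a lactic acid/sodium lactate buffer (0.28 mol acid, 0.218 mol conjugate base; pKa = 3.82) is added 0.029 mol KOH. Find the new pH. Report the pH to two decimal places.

pH = 3.81

OH- converts CH3CH(OH)COOH to CH3CH(OH)COO-: CH3CH(OH)COOH → 0.251 mol, CH3CH(OH)COO- → 0.247 mol.
pH = pKa + log(n_CH3CH(OH)COO-/n_CH3CH(OH)COOH) = 3.82 + log(0.247/0.251) = 3.82 + (-0.007)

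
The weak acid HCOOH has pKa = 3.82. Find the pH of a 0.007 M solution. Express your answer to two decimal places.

pH = 3.02

HCOOH ⇌ HCOO- + H+
Ka = 10^(−3.82) = 1.51 × 10^-4
From the ICE table, Ka = x²/(0.007 − x) = 1.51 × 10^-4.
The 5% rule fails; solving x² + Ka·x − Ka·C₀ = 0 exactly:
x = (−Ka + √(Ka² + 4·Ka·C₀))/2 = 9.55 × 10^-4 M
pH = −log(9.55 × 10^-4) = 3.02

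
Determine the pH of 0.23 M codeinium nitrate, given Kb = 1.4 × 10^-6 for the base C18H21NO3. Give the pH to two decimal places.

pH = 4.39

C18H22NO3+ is the conjugate acid of the weak base C18H21NO3.
Ka = Kw/Kb = 1.0×10^-14 / 1.4 × 10^-6 = 7.14 × 10^-9
From the ICE table, Ka = [H+]²/(0.23 − [H+]) = 7.14 × 10^-9.
Since Ka ≪ C₀, [H+] ≈ √(Ka·C₀) = 4.05 × 10^-5 M.
pH = −log(4.05 × 10^-5) = 4.39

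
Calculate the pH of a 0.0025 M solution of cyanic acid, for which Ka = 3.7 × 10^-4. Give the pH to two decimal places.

HOCN ⇌ OCN- + H+
From the ICE table, Ka = [H+]²/(0.0025 − [H+]) = 3.7 × 10^-4.
Here C₀/Ka ≈ 6.76, so the small-[H+] approximation fails. Use the quadratic:
[H+] = [−0.00037 + √(0.00037² + 3.7e-06)]/2 = 7.94 × 10^-4 M
pH = −log(7.94 × 10^-4) = 3.10

pH = 3.10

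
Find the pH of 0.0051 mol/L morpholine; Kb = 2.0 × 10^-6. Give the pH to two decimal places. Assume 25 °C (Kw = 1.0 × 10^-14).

pH = 10.00

C4H8ONH + H2O ⇌ C4H8ONH2+ + OH-
From the ICE table, Kb = x²/(0.0051 − x) = 2.0 × 10^-6.
Neglecting x in the denominator: x = √(2.0 × 10^-6 × 0.0051) = 1.01 × 10^-4 M
pOH = 4.00, so pH = 14.00 − pOH = 10.00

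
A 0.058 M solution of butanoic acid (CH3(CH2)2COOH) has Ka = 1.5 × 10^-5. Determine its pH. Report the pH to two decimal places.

pH = 3.03

CH3(CH2)2COOH ⇌ CH3(CH2)2COO- + H+
From the ICE table, Ka = [H+]²/(0.058 − [H+]) = 1.5 × 10^-5.
Neglecting [H+] in the denominator: [H+] = √(1.5 × 10^-5 × 0.058) = 9.33 × 10^-4 M
([H+]/C₀ = 1.6% < 5%, so the approximation holds.)
pH = −log[H+] = −log(9.33 × 10^-4) = 3.03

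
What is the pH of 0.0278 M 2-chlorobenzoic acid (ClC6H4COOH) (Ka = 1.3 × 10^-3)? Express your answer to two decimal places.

ClC6H4COOH ⇌ ClC6H4COO- + H+
Let x = [H+] at equilibrium. Ka = x²/(0.0278 − x).
Here C₀/Ka ≈ 21.4, so the small-x approximation fails. Use the quadratic:
x = (−Ka + √(Ka² + 4·Ka·C₀))/2 = 5.40 × 10^-3 M
pH = −log[H+] = −log(5.40 × 10^-3) = 2.27

pH = 2.27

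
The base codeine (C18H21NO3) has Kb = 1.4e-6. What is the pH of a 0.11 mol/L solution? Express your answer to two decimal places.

C18H21NO3 + H2O ⇌ C18H22NO3+ + OH-
From the ICE table, Kb = x²/(0.11 − x) = 1.4 × 10^-6.
Assume x ≪ 0.11: x ≈ √(1.4 × 10^-6 × 0.11) = 3.92 × 10^-4 M
Check: 0.36% ionized — well under 5%, approximation valid.
pOH = 3.41, so pH = 14.00 − pOH = 10.59

pH = 10.59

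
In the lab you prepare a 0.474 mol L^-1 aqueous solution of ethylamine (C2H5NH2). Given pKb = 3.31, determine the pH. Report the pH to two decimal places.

pH = 12.18

C2H5NH2 + H2O ⇌ C2H5NH3+ + OH-
Kb = 10^(−3.31) = 4.90 × 10^-4
From the ICE table, Kb = x²/(0.474 − x) = 4.90 × 10^-4.
Since Kb ≪ C₀, x ≈ √(Kb·C₀) = 1.52 × 10^-2 M.
pOH = −log(1.52 × 10^-2) = 1.82; pH = 14.00 − 1.82 = 12.18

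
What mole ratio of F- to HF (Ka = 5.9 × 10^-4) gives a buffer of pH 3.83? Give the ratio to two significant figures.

pKa = -log(5.9 × 10^-4) = 3.229
pH = pKa + log(r) ⇒ log(r) = 3.83 − 3.229 = +0.601
r = [F-]/[HF] = 10^(+0.601) = 3.99

ratio = 4.0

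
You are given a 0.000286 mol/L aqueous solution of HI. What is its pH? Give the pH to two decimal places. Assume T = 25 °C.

HI is a strong acid and dissociates completely, so [H+] = 0.000286 M.
pH = -log(0.000286) = 3.54

pH = 3.54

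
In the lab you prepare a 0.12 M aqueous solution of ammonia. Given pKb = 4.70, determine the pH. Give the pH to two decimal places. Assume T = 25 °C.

pH = 11.19

NH3 + H2O ⇌ NH4+ + OH-
Kb = 10^(−4.70) = 2.00 × 10^-5
From the ICE table, Kb = x²/(0.12 − x) = 2.00 × 10^-5.
Assume x ≪ 0.12: x ≈ √(2.00 × 10^-5 × 0.12) = 1.55 × 10^-3 M
Check: 1.3% ionized — well under 5%, approximation valid.
pOH = −log(1.55 × 10^-3) = 2.81; pH = 14.00 − 2.81 = 11.19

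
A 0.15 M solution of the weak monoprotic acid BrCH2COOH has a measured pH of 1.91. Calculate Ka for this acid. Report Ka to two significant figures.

[H+] = 10^(-1.91) = 1.23 × 10^-2 M
At equilibrium [HA] = 0.15 − 1.23 × 10^-2 = 1.38 × 10^-1 M
Ka = [H+][A-]/[HA] = (1.23 × 10^-2)² / 1.38 × 10^-1 = 1.1 × 10^-3

Ka = 1.1 × 10^-3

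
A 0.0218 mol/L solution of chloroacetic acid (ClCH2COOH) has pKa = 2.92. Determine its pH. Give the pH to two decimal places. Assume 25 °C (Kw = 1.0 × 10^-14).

pH = 2.34

ClCH2COOH ⇌ ClCH2COO- + H+
Ka = 10^(−2.92) = 1.20 × 10^-3
From the ICE table, Ka = [H+]²/(0.0218 − [H+]) = 1.20 × 10^-3.
The 5% rule fails; solving [H+]² + Ka·[H+] − Ka·C₀ = 0 exactly:
[H+] = (−Ka + √(Ka² + 4·Ka·C₀))/2 = 4.55 × 10^-3 M
pH = −log[H+] = −log(4.55 × 10^-3) = 2.34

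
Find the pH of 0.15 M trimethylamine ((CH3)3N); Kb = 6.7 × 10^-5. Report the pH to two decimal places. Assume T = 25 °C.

(CH3)3N + H2O ⇌ (CH3)3NH+ + OH-
Kb = [OH-]²/(0.15 − [OH-]) = 6.7 × 10^-5
Assume [OH-] ≪ 0.15: [OH-] ≈ √(6.7 × 10^-5 × 0.15) = 3.17 × 10^-3 M
pOH = −log(3.17 × 10^-3) = 2.50; pH = 14.00 − 2.50 = 11.50

pH = 11.50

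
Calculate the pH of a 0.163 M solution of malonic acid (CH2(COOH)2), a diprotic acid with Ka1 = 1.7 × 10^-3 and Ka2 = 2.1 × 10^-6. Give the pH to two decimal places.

pH = 1.80

Since Ka1 ≫ Ka2, the first ionization dominates [H+].
Ka1 = x²/(0.163 − x) = 1.7 × 10^-3
Solving the quadratic: x = (−Ka1 + √(Ka1² + 4·Ka1·C₀))/2 = 1.58 × 10^-2 M
pH = −log(1.58 × 10^-2) = 1.80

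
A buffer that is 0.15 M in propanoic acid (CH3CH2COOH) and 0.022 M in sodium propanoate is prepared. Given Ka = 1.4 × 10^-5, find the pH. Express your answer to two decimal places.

pH = 4.02

pKa = −log(1.4 × 10^-5) = 4.854
pH = pKa + log([A⁻]/[HA]) = 4.854 + log(0.022/0.15)
pH = 4.854 + (-0.834) = 4.02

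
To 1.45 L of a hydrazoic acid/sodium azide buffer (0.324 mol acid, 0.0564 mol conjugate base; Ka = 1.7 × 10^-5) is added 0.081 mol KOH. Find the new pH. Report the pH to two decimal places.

pH = 4.52

After neutralization: n(HN3) = 0.243 mol, n(N3-) = 0.137 mol.
pKa = −log(1.7 × 10^-5) = 4.770
pH = pKa + log([A⁻]/[HA]) = 4.770 + log(0.137/0.243) = 4.770 -0.249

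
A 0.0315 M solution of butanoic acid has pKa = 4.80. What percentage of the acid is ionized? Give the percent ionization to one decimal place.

2.2%

CH3(CH2)2COOH ⇌ CH3(CH2)2COO- + H+; let x = [H+] at equilibrium.
Ka = 10^(−4.80) = 1.58 × 10^-5
x ≈ √(Ka·C₀) = √(1.58 × 10^-5 × 0.0315) = 7.05 × 10^-4 M
Fraction ionized = 7.05 × 10^-4 / 0.0315 = 0.0224 → 2.2%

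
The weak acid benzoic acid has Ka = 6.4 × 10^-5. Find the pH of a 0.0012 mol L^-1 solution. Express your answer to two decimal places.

C6H5COOH ⇌ C6H5COO- + H+
From the ICE table, Ka = x²/(0.0012 − x) = 6.4 × 10^-5.
The 5% rule fails; solving x² + Ka·x − Ka·C₀ = 0 exactly:
x = (−Ka + √(Ka² + 4·Ka·C₀))/2 = 2.47 × 10^-4 M
pH = −log[H+] = −log(2.47 × 10^-4) = 3.61

pH = 3.61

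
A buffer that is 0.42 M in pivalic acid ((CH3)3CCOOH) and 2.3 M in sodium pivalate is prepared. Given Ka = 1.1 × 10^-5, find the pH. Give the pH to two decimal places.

pH = 5.70

pKa = −log(1.1 × 10^-5) = 4.959
Henderson–Hasselbalch: pH = pKa + log([(CH3)3CCOO-]/[(CH3)3CCOOH]) = 4.959 + log(2.3/0.42)
pH = 4.959 + (+0.738) = 5.70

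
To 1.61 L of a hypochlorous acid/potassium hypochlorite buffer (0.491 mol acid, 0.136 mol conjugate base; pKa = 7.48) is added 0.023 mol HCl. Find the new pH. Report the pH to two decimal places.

pH = 6.82

Added H+ converts OCl- to HOCl: HOCl → 0.514 mol, OCl- → 0.113 mol.
pH = pKa + log(n_OCl-/n_HOCl) = 7.48 + log(0.113/0.514) = 7.48 + (-0.658)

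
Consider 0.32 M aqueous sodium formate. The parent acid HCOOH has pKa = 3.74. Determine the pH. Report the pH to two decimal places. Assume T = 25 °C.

HCOO- is the conjugate base of the weak acid HCOOH.
Ka = 10^(−3.74) = 1.82 × 10^-4
Kb = Kw/Ka = 1.0×10^-14 / 1.82 × 10^-4 = 5.49 × 10^-11
Kb = [OH-]²/(0.32 − [OH-]) = 5.49 × 10^-11
Assume [OH-] ≪ 0.32: [OH-] ≈ √(5.49 × 10^-11 × 0.32) = 4.19 × 10^-6 M
([OH-]/C₀ = 0.0013% < 5%, so the approximation holds.)
pOH = −log(4.19 × 10^-6) = 5.38; pH = 14.00 − 5.38 = 8.62

pH = 8.62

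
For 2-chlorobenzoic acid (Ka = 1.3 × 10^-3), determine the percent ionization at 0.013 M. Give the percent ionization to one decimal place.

ClC6H4COOH ⇌ ClC6H4COO- + H+; let x = [H+] at equilibrium.
Solve x² + 0.0013x − 1.69e-05 = 0 → x = 3.51 × 10^-3 M
Fraction ionized = 3.51 × 10^-3 / 0.013 = 0.2700 → 27.0%

27.0%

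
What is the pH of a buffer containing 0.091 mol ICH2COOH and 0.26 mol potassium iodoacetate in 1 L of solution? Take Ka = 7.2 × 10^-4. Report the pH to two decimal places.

pH = 3.60

pKa = −log(7.2 × 10^-4) = 3.143
Using pH = pKa + log([base]/[acid]) with [base]/[acid] = 0.26/0.091:
pH = 3.143 + (+0.456) = 3.60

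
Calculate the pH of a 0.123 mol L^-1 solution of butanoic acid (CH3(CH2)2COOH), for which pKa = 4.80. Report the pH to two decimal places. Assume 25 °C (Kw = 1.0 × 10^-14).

CH3(CH2)2COOH ⇌ CH3(CH2)2COO- + H+
Ka = 10^(−4.80) = 1.58 × 10^-5
From the ICE table, Ka = x²/(0.123 − x) = 1.58 × 10^-5.
Assume x ≪ 0.123: x ≈ √(1.58 × 10^-5 × 0.123) = 1.39 × 10^-3 M
pH = −log(1.39 × 10^-3) = 2.86

pH = 2.86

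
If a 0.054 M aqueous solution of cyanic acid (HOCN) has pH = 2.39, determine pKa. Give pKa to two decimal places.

[H+] = 10^(-2.39) = 4.07 × 10^-3 M
At equilibrium [HA] = 0.054 − 4.07 × 10^-3 = 4.99 × 10^-2 M
Ka = [H+][A-]/[HA] = (4.07 × 10^-3)² / 4.99 × 10^-2 = 3.32 × 10^-4
pKa = -log(3.32 × 10^-4) = 3.48

pKa = 3.48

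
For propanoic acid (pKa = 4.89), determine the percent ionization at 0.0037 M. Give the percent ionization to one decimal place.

5.7%

CH3CH2COOH ⇌ CH3CH2COO- + H+; let x = [H+] at equilibrium.
Ka = 10^(−4.89) = 1.29 × 10^-5
Solve x² + 1.29e-05x − 4.77e-08 = 0 → x = 2.12 × 10^-4 M
% ionization = x/C₀ × 100% = 2.12 × 10^-4/0.0037 × 100% = 5.7%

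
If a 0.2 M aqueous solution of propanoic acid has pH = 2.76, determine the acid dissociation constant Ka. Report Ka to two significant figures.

[H+] = 10^(-2.76) = 1.74 × 10^-3 M
At equilibrium [HA] = 0.2 − 1.74 × 10^-3 = 1.98 × 10^-1 M
Ka = [H+][A-]/[HA] = (1.74 × 10^-3)² / 1.98 × 10^-1 = 1.5 × 10^-5

Ka = 1.5 × 10^-5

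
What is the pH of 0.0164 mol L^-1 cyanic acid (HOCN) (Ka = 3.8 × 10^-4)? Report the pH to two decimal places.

pH = 2.64

HOCN ⇌ OCN- + H+
From the ICE table, Ka = [H+]²/(0.0164 − [H+]) = 3.8 × 10^-4.
Here C₀/Ka ≈ 43.2, so the small-[H+] approximation fails. Use the quadratic:
[H+] = (−Ka + √(Ka² + 4·Ka·C₀))/2 = 2.31 × 10^-3 M
pH = −log(2.31 × 10^-3) = 2.64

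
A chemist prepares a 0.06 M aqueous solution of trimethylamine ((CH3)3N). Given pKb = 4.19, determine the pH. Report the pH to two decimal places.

pH = 11.29

(CH3)3N + H2O ⇌ (CH3)3NH+ + OH-
Kb = 10^(−4.19) = 6.46 × 10^-5
From the ICE table, Kb = [OH-]²/(0.06 − [OH-]) = 6.46 × 10^-5.
Neglecting [OH-] in the denominator: [OH-] = √(6.46 × 10^-5 × 0.06) = 1.97 × 10^-3 M
([OH-]/C₀ = 3.3% < 5%, so the approximation holds.)
pOH = 2.71, so pH = 14.00 − pOH = 11.29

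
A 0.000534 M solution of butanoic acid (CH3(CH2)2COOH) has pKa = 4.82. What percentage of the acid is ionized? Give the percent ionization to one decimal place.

CH3(CH2)2COOH ⇌ CH3(CH2)2COO- + H+; let x = [H+] at equilibrium.
Ka = 10^(−4.82) = 1.51 × 10^-5
Ka = x²/(C₀ − x); solving the quadratic gives x = 8.26 × 10^-5 M.
Fraction ionized = 8.26 × 10^-5 / 0.000534 = 0.1547 → 15.5%

15.5%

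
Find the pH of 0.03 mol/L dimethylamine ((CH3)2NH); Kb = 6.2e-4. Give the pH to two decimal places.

pH = 11.60

(CH3)2NH + H2O ⇌ (CH3)2NH2+ + OH-
Kb = [OH-]²/(0.03 − [OH-]) = 6.2 × 10^-4
[OH-] is not negligible relative to C₀; solve [OH-]² + 0.00062·[OH-] − 1.86e-05 = 0.
[OH-] = [−0.00062 + √(0.00062² + 7.44e-05)]/2 = 4.01 × 10^-3 M
pOH = 2.40, so pH = 14.00 − pOH = 11.60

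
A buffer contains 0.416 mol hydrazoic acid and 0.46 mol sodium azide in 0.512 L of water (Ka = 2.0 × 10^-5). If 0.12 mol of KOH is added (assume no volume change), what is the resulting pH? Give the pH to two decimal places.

pH = 4.99

After neutralization: n(HN3) = 0.296 mol, n(N3-) = 0.58 mol.
pKa = −log(2.0 × 10^-5) = 4.699
pH = pKa + log(n_N3-/n_HN3) = 4.699 + log(0.58/0.296) = 4.699 + (+0.292)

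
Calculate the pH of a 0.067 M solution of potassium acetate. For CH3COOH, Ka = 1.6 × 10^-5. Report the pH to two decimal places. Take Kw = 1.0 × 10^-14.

pH = 8.81

CH3COO- is the conjugate base of the weak acid CH3COOH.
Kb = Kw/Ka = 1.0×10^-14 / 1.6 × 10^-5 = 6.25 × 10^-10
Kb = x²/(0.067 − x) = 6.25 × 10^-10
Neglecting x in the denominator: x = √(6.25 × 10^-10 × 0.067) = 6.47 × 10^-6 M
(x/C₀ = 0.0097% < 5%, so the approximation holds.)
pOH = −log(6.47 × 10^-6) = 5.19; pH = 14.00 − 5.19 = 8.81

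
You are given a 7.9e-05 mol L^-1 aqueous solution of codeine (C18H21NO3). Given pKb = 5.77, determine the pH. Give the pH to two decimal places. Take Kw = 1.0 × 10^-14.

C18H21NO3 + H2O ⇌ C18H22NO3+ + OH-
Kb = 10^(−5.77) = 1.70 × 10^-6
Let x = [OH-] at equilibrium. Kb = x²/(7.9e-05 − x).
x is not negligible relative to C₀; solve x² + 1.7e-06·x − 1.34e-10 = 0.
x = [−1.7e-06 + √(1.7e-06² + 5.37e-10)]/2 = 1.08 × 10^-5 M
pOH = 4.97, so pH = 14.00 − pOH = 9.03

pH = 9.03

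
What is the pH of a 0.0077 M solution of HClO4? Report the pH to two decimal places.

pH = 2.11

HClO4 is a strong acid and dissociates completely, so [H+] = 0.0077 M.
pH = -log(0.0077) = 2.11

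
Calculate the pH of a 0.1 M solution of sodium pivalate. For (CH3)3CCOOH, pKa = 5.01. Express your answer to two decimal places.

(CH3)3CCOO- is the conjugate base of the weak acid (CH3)3CCOOH.
Ka = 10^(−5.01) = 9.77 × 10^-6
Kb = Kw/Ka = 1.0×10^-14 / 9.77 × 10^-6 = 1.02 × 10^-9
Let x = [OH-] at equilibrium. Kb = x²/(0.1 − x).
Neglecting x in the denominator: x = √(1.02 × 10^-9 × 0.1) = 1.01 × 10^-5 M
pOH = 5.00, so pH = 14.00 − pOH = 9.00

pH = 9.00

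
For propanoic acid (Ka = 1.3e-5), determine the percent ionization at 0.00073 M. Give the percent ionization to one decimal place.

12.5%

CH3CH2COOH ⇌ CH3CH2COO- + H+; let x = [H+] at equilibrium.
Solve x² + 1.3e-05x − 9.49e-09 = 0 → x = 9.11 × 10^-5 M
Fraction ionized = 9.11 × 10^-5 / 0.00073 = 0.1248 → 12.5%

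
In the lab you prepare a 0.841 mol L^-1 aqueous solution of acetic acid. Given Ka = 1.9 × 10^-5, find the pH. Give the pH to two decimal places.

pH = 2.40

CH3COOH ⇌ CH3COO- + H+
Ka = x²/(0.841 − x) = 1.9 × 10^-5
Neglecting x in the denominator: x = √(1.9 × 10^-5 × 0.841) = 4.00 × 10^-3 M
(x/C₀ = 0.48% < 5%, so the approximation holds.)
pH = −log(4.00 × 10^-3) = 2.40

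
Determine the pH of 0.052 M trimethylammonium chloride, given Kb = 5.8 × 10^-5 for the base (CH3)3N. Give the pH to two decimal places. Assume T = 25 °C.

pH = 5.52

(CH3)3NH+ is the conjugate acid of the weak base (CH3)3N.
Ka = Kw/Kb = 1.0×10^-14 / 5.8 × 10^-5 = 1.72 × 10^-10
Let x = [H+] at equilibrium. Ka = x²/(0.052 − x).
Neglecting x in the denominator: x = √(1.72 × 10^-10 × 0.052) = 2.99 × 10^-6 M
pH = −log[H+] = −log(2.99 × 10^-6) = 5.52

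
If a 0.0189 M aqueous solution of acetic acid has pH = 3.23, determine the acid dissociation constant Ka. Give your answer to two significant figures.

[H+] = 10^(-3.23) = 5.89 × 10^-4 M
At equilibrium [HA] = 0.0189 − 5.89 × 10^-4 = 1.83 × 10^-2 M
Ka = [H+][A-]/[HA] = (5.89 × 10^-4)² / 1.83 × 10^-2 = 1.9 × 10^-5

Ka = 1.9 × 10^-5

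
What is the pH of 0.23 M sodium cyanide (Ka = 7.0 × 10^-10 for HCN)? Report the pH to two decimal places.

CN- is the conjugate base of the weak acid HCN.
Kb = Kw/Ka = 1.0×10^-14 / 7.0 × 10^-10 = 1.43 × 10^-5
From the ICE table, Kb = [OH-]²/(0.23 − [OH-]) = 1.43 × 10^-5.
Assume [OH-] ≪ 0.23: [OH-] ≈ √(1.43 × 10^-5 × 0.23) = 1.81 × 10^-3 M
pOH = 2.74, so pH = 14.00 − pOH = 11.26

pH = 11.26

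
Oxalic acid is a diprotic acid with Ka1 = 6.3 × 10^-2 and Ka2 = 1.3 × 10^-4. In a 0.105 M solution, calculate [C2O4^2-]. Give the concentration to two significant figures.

1.3 × 10^-4 M

First ionization gives [H+] ≈ [HC2O4-] = 5.57 × 10^-2 M.
Second step: Ka2 = [H+][C2O4^2-]/[HC2O4-] ≈ [C2O4^2-] (since [H+] ≈ [HC2O4-]).
So [C2O4^2-] ≈ Ka2.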